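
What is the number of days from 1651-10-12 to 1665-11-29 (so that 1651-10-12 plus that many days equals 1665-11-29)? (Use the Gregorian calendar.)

5162

Oct 12, 1651 → Oct 12, 1652: 366 days (Feb 29, 1652 is in that span).
Oct 12, 1652 → Oct 12, 1653: 365 days.
Oct 12, 1653 → Oct 12, 1654: 365 days.
Oct 12, 1654 → Oct 12, 1655: 365 days.
Oct 12, 1655 → Oct 12, 1656: 366 days (Feb 29, 1656 is in that span).
Oct 12, 1656 → Oct 12, 1657: 365 days.
Oct 12, 1657 → Oct 12, 1658: 365 days.
Oct 12, 1658 → Oct 12, 1659: 365 days.
Oct 12, 1659 → Oct 12, 1660: 366 days (Feb 29, 1660 is in that span).
Oct 12, 1660 → Oct 12, 1661: 365 days.
Oct 12, 1661 → Oct 12, 1662: 365 days.
Oct 12, 1662 → Oct 12, 1663: 365 days.
Oct 12, 1663 → Oct 12, 1664: 366 days (Feb 29, 1664 is in that span).
Oct 12, 1664 → Oct 12, 1665: 365 days.
Oct 12, 1665 → Nov 12, 1665: 31 days (October has 31).
Nov 12, 1665 → Nov 29, 1665: 17 days.
Total: 5162 days.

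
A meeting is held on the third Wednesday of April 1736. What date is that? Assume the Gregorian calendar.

April 18, 1736

April 1, 1736 is a Sunday.
The first Wednesday is therefore April 4 (3 days later).
The third Wednesday is 4 + 2×7 = April 18.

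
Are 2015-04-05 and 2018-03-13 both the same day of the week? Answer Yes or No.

No

From Apr 5, 2015 to Mar 13, 2018 is 1073 days.
1073 mod 7 = 2, so they are different weekdays.
(Apr 5, 2015 is a Sunday; Mar 13, 2018 is a Tuesday.)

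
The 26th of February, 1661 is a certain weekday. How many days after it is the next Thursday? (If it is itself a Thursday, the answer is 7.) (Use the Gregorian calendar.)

Feb 26, 1661 is a Saturday.
From Saturday to the next Thursday is 5 days.

5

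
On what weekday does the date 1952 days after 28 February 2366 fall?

Feb 28, 2366 is a Monday.
1952 mod 7 = 6, so 1952 days after a Monday is Monday + 6 = Sunday.

Sunday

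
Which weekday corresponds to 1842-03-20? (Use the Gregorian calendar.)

Doomsday rule: the anchor day for the 1800s is Friday. For year 42: 42÷12 = 3 r 6, and 6÷4 = 1, so 3+6+1 = 10.
Friday + 10 ≡ Monday — that's 1842's doomsday.
In March the doomsday date is Mar 14.
Mar 20 is 6 days after Mar 14; 6 mod 7 = 6, so Monday + 6 = Sunday.

Sunday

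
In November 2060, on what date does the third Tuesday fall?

November 16, 2060

November 1, 2060 is a Monday.
The first Tuesday is therefore November 2 (1 days later).
The third Tuesday is 2 + 2×7 = November 16.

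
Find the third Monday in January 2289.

January 21, 2289

January 1, 2289 is a Tuesday.
The first Monday is therefore January 7 (6 days later).
The third Monday is 7 + 2×7 = January 21.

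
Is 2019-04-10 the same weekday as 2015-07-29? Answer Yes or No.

From Jul 29, 2015 to Apr 10, 2019 is 1351 days.
1351 mod 7 = 0, so they are the same weekday.
(Jul 29, 2015 is a Wednesday; Apr 10, 2019 is a Wednesday.)

Yes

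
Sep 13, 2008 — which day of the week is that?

January 1, 2008 is a Tuesday.
Jan 1, 2008 → Feb 1, 2008: 31 days (January has 31).
Feb 1, 2008 → Mar 1, 2008: 29 days (February has 29).
Mar 1, 2008 → Apr 1, 2008: 31 days (March has 31).
Apr 1, 2008 → May 1, 2008: 30 days (April has 30).
May 1, 2008 → Jun 1, 2008: 31 days (May has 31).
Jun 1, 2008 → Jul 1, 2008: 30 days (June has 30).
Jul 1, 2008 → Aug 1, 2008: 31 days (July has 31).
Aug 1, 2008 → Sep 1, 2008: 31 days (August has 31).
Sep 1, 2008 → Sep 13, 2008: 12 days.
Total: 256 days.
256 mod 7 = 4, so Tuesday + 4 = Saturday.

Saturday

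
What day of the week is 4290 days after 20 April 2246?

Sunday

First find the weekday of Apr 20, 2246. Doomsday rule: the anchor day for the 2200s is Friday. For year 46: 46÷12 = 3 r 10, and 10÷4 = 2, so 3+10+2 = 15.
Friday + 15 ≡ Saturday — that's 2246's doomsday.
In April the doomsday date is Apr 4.
Apr 20 is 16 days after Apr 4; 16 mod 7 = 2, so Saturday + 2 = Monday.
4290 mod 7 = 6, so 4290 days after a Monday is Monday + 6 = Sunday.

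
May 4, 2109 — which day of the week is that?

Saturday

January 1, 2109 is a Tuesday.
Jan 1, 2109 → Feb 1, 2109: 31 days (January has 31).
Feb 1, 2109 → Mar 1, 2109: 28 days (February has 28).
Mar 1, 2109 → Apr 1, 2109: 31 days (March has 31).
Apr 1, 2109 → May 1, 2109: 30 days (April has 30).
May 1, 2109 → May 4, 2109: 3 days.
Total: 123 days.
123 mod 7 = 4, so Tuesday + 4 = Saturday.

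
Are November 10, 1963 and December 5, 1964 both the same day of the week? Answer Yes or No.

From Nov 10, 1963 to Dec 5, 1964 is 391 days.
391 mod 7 = 6, so they are different weekdays.
(Nov 10, 1963 is a Sunday; Dec 5, 1964 is a Saturday.)

No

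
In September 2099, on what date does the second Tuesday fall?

September 1, 2099 is a Tuesday.
The first Tuesday is therefore September 1 (same day).
The second Tuesday is 1 + 1×7 = September 8.

September 8, 2099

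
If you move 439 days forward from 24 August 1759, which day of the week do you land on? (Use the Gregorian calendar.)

Wednesday

First find the weekday of Aug 24, 1759. Doomsday rule: the anchor day for the 1700s is Sunday. For year 59: 59÷12 = 4 r 11, and 11÷4 = 2, so 4+11+2 = 17.
Sunday + 17 ≡ Wednesday — that's 1759's doomsday.
In August the doomsday date is Aug 8.
Aug 24 is 16 days after Aug 8; 16 mod 7 = 2, so Wednesday + 2 = Friday.
439 mod 7 = 5, so 439 days after a Friday is Friday + 5 = Wednesday.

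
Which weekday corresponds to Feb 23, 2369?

Sunday

Doomsday rule: the anchor day for the 2300s is Wednesday. For year 69: 69÷12 = 5 r 9, and 9÷4 = 2, so 5+9+2 = 16.
Wednesday + 16 ≡ Friday — that's 2369's doomsday.
In February the doomsday date is Feb 28 (2369 is not a leap year).
Feb 23 is 5 days before Feb 28; 5 mod 7 = 5, so Friday − 5 = Sunday.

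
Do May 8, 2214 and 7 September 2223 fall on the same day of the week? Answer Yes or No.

From May 8, 2214 to Sep 7, 2223 is 3409 days.
3409 mod 7 = 0, so they are the same weekday.
(May 8, 2214 is a Sunday; Sep 7, 2223 is a Sunday.)

Yes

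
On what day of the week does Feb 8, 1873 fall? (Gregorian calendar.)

Saturday

Doomsday rule: the anchor day for the 1800s is Friday. For year 73: 73÷12 = 6 r 1, and 1÷4 = 0, so 6+1+0 = 7.
Friday + 7 ≡ Friday — that's 1873's doomsday.
In February the doomsday date is Feb 28 (1873 is not a leap year).
Feb 8 is 20 days before Feb 28; 20 mod 7 = 6, so Friday − 6 = Saturday.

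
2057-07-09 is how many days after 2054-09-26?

Sep 26, 2054 → Sep 26, 2055: 365 days.
Sep 26, 2055 → Sep 26, 2056: 366 days (Feb 29, 2056 is in that span).
Sep 26, 2056 → Oct 26, 2056: 30 days (September has 30).
Oct 26, 2056 → Nov 26, 2056: 31 days (October has 31).
Nov 26, 2056 → Dec 26, 2056: 30 days (November has 30).
Dec 26, 2056 → Jan 26, 2057: 31 days (December has 31).
Jan 26, 2057 → Feb 26, 2057: 31 days (January has 31).
Feb 26, 2057 → Mar 26, 2057: 28 days (February has 28).
Mar 26, 2057 → Apr 26, 2057: 31 days (March has 31).
Apr 26, 2057 → May 26, 2057: 30 days (April has 30).
May 26, 2057 → Jun 26, 2057: 31 days (May has 31).
Jun 26, 2057 → Jul 9, 2057: 13 days.
Total: 1017 days.

1017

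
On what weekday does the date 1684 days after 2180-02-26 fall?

First find the weekday of Feb 26, 2180. Doomsday rule: the anchor day for the 2100s is Sunday. For year 80: 80÷12 = 6 r 8, and 8÷4 = 2, so 6+8+2 = 16.
Sunday + 16 ≡ Tuesday — that's 2180's doomsday.
In February the doomsday date is Feb 29 (2180 is a leap year (divisible by 4)).
Feb 26 is 3 days before Feb 29; 3 mod 7 = 3, so Tuesday − 3 = Saturday.
1684 mod 7 = 4, so 1684 days after a Saturday is Saturday + 4 = Wednesday.

Wednesday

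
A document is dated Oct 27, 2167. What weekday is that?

Doomsday rule: the anchor day for the 2100s is Sunday. For year 67: 67÷12 = 5 r 7, and 7÷4 = 1, so 5+7+1 = 13.
Sunday + 13 ≡ Saturday — that's 2167's doomsday.
In October the doomsday date is Oct 10.
Oct 27 is 17 days after Oct 10; 17 mod 7 = 3, so Saturday + 3 = Tuesday.

Tuesday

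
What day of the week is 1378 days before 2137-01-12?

First find the weekday of Jan 12, 2137. Doomsday rule: the anchor day for the 2100s is Sunday. For year 37: 37÷12 = 3 r 1, and 1÷4 = 0, so 3+1+0 = 4.
Sunday + 4 ≡ Thursday — that's 2137's doomsday.
In January the doomsday date is Jan 3 (2137 is not a leap year).
Jan 12 is 9 days after Jan 3; 9 mod 7 = 2, so Thursday + 2 = Saturday.
1378 mod 7 = 6, so 1378 days before a Saturday is Saturday − 6 = Sunday.

Sunday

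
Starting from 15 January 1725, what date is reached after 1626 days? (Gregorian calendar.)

June 29, 1729

+365 (one year) → Jan 15, 1726 (1261 left).
+365 (one year) → Jan 15, 1727 (896 left).
+365 (one year) → Jan 15, 1728 (531 left).
+366 (one year; includes Feb 29, 1728) → Jan 15, 1729 (165 left).
Jan has 31 days: +17 → Feb 1, 1729 (148 left).
Feb has 28 days: +28 → Mar 1, 1729 (120 left).
Mar has 31 days: +31 → Apr 1, 1729 (89 left).
Apr has 30 days: +30 → May 1, 1729 (59 left).
May has 31 days: +31 → Jun 1, 1729 (28 left).
+28 → Jun 29, 1729.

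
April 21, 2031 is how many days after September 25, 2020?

3860

Sep 25, 2020 → Sep 25, 2021: 365 days.
Sep 25, 2021 → Sep 25, 2022: 365 days.
Sep 25, 2022 → Sep 25, 2023: 365 days.
Sep 25, 2023 → Sep 25, 2024: 366 days (Feb 29, 2024 is in that span).
Sep 25, 2024 → Sep 25, 2025: 365 days.
Sep 25, 2025 → Sep 25, 2026: 365 days.
Sep 25, 2026 → Sep 25, 2027: 365 days.
Sep 25, 2027 → Sep 25, 2028: 366 days (Feb 29, 2028 is in that span).
Sep 25, 2028 → Sep 25, 2029: 365 days.
Sep 25, 2029 → Sep 25, 2030: 365 days.
Sep 25, 2030 → Oct 25, 2030: 30 days (September has 30).
Oct 25, 2030 → Nov 25, 2030: 31 days (October has 31).
Nov 25, 2030 → Dec 25, 2030: 30 days (November has 30).
Dec 25, 2030 → Jan 25, 2031: 31 days (December has 31).
Jan 25, 2031 → Feb 25, 2031: 31 days (January has 31).
Feb 25, 2031 → Mar 25, 2031: 28 days (February has 28).
Mar 25, 2031 → Apr 21, 2031: 27 days.
Total: 3860 days.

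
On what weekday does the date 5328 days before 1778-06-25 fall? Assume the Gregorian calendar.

Wednesday

First find the weekday of Jun 25, 1778. Doomsday rule: the anchor day for the 1700s is Sunday. For year 78: 78÷12 = 6 r 6, and 6÷4 = 1, so 6+6+1 = 13.
Sunday + 13 ≡ Saturday — that's 1778's doomsday.
In June the doomsday date is Jun 6.
Jun 25 is 19 days after Jun 6; 19 mod 7 = 5, so Saturday + 5 = Thursday.
5328 mod 7 = 1, so 5328 days before a Thursday is Thursday − 1 = Wednesday.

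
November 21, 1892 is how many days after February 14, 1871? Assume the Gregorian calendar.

7951

Feb 14, 1871 → Feb 14, 1872: 365 days.
Feb 14, 1872 → Feb 14, 1873: 366 days (Feb 29, 1872 is in that span).
Feb 14, 1873 → Feb 14, 1874: 365 days.
Feb 14, 1874 → Feb 14, 1875: 365 days.
Feb 14, 1875 → Feb 14, 1876: 365 days.
Feb 14, 1876 → Feb 14, 1877: 366 days (Feb 29, 1876 is in that span).
Feb 14, 1877 → Feb 14, 1878: 365 days.
Feb 14, 1878 → Feb 14, 1879: 365 days.
Feb 14, 1879 → Feb 14, 1880: 365 days.
Feb 14, 1880 → Feb 14, 1881: 366 days (Feb 29, 1880 is in that span).
Feb 14, 1881 → Feb 14, 1882: 365 days.
Feb 14, 1882 → Feb 14, 1883: 365 days.
Feb 14, 1883 → Feb 14, 1884: 365 days.
Feb 14, 1884 → Feb 14, 1885: 366 days (Feb 29, 1884 is in that span).
Feb 14, 1885 → Feb 14, 1886: 365 days.
Feb 14, 1886 → Feb 14, 1887: 365 days.
Feb 14, 1887 → Feb 14, 1888: 365 days.
Feb 14, 1888 → Feb 14, 1889: 366 days (Feb 29, 1888 is in that span).
Feb 14, 1889 → Feb 14, 1890: 365 days.
Feb 14, 1890 → Feb 14, 1891: 365 days.
Feb 14, 1891 → Feb 14, 1892: 365 days.
Feb 14, 1892 → Mar 14, 1892: 29 days (February has 29).
Mar 14, 1892 → Apr 14, 1892: 31 days (March has 31).
Apr 14, 1892 → May 14, 1892: 30 days (April has 30).
May 14, 1892 → Jun 14, 1892: 31 days (May has 31).
Jun 14, 1892 → Jul 14, 1892: 30 days (June has 30).
Jul 14, 1892 → Aug 14, 1892: 31 days (July has 31).
Aug 14, 1892 → Sep 14, 1892: 31 days (August has 31).
Sep 14, 1892 → Oct 14, 1892: 30 days (September has 30).
Oct 14, 1892 → Nov 14, 1892: 31 days (October has 31).
Nov 14, 1892 → Nov 21, 1892: 7 days.
Total: 7951 days.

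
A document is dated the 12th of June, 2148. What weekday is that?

Wednesday

January 1, 2148 is a Monday.
Jan 1, 2148 → Feb 1, 2148: 31 days (January has 31).
Feb 1, 2148 → Mar 1, 2148: 29 days (February has 29).
Mar 1, 2148 → Apr 1, 2148: 31 days (March has 31).
Apr 1, 2148 → May 1, 2148: 30 days (April has 30).
May 1, 2148 → Jun 1, 2148: 31 days (May has 31).
Jun 1, 2148 → Jun 12, 2148: 11 days.
Total: 163 days.
163 mod 7 = 2, so Monday + 2 = Wednesday.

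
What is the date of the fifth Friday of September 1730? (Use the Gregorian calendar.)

September 1, 1730 is a Friday.
The first Friday is therefore September 1 (same day).
The fifth Friday is 1 + 4×7 = September 29.

September 29, 1730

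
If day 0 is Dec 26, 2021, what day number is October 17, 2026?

Dec 26, 2021 → Dec 26, 2022: 365 days.
Dec 26, 2022 → Dec 26, 2023: 365 days.
Dec 26, 2023 → Dec 26, 2024: 366 days (Feb 29, 2024 is in that span).
Dec 26, 2024 → Dec 26, 2025: 365 days.
Dec 26, 2025 → Jan 26, 2026: 31 days (December has 31).
Jan 26, 2026 → Feb 26, 2026: 31 days (January has 31).
Feb 26, 2026 → Mar 26, 2026: 28 days (February has 28).
Mar 26, 2026 → Apr 26, 2026: 31 days (March has 31).
Apr 26, 2026 → May 26, 2026: 30 days (April has 30).
May 26, 2026 → Jun 26, 2026: 31 days (May has 31).
Jun 26, 2026 → Jul 26, 2026: 30 days (June has 30).
Jul 26, 2026 → Aug 26, 2026: 31 days (July has 31).
Aug 26, 2026 → Sep 26, 2026: 31 days (August has 31).
Sep 26, 2026 → Oct 17, 2026: 21 days.
Total: 1756 days.

1756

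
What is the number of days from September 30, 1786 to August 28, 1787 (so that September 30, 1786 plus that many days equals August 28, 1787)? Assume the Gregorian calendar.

332

Sep 30, 1786 → Oct 30, 1786: 30 days (September has 30).
Oct 30, 1786 → Nov 30, 1786: 31 days (October has 31).
Nov 30, 1786 → Dec 30, 1786: 30 days (November has 30).
Dec 30, 1786 → Jan 30, 1787: 31 days (December has 31).
Jan 30, 1787 → Feb 28, 1787: 29 days (January has 31).
Feb 28, 1787 → Mar 28, 1787: 28 days (February has 28).
Mar 28, 1787 → Apr 28, 1787: 31 days (March has 31).
Apr 28, 1787 → May 28, 1787: 30 days (April has 30).
May 28, 1787 → Jun 28, 1787: 31 days (May has 31).
Jun 28, 1787 → Jul 28, 1787: 30 days (June has 30).
Jul 28, 1787 → Aug 28, 1787: 31 days.
Total: 332 days.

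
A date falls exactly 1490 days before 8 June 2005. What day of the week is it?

Thursday

Jun 8, 2005 is a Wednesday.
1490 mod 7 = 6, so 1490 days before a Wednesday is Wednesday − 6 = Thursday.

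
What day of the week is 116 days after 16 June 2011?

First find the weekday of Jun 16, 2011. Doomsday rule: the anchor day for the 2000s is Tuesday. For year 11: 11÷12 = 0 r 11, and 11÷4 = 2, so 0+11+2 = 13.
Tuesday + 13 ≡ Monday — that's 2011's doomsday.
In June the doomsday date is Jun 6.
Jun 16 is 10 days after Jun 6; 10 mod 7 = 3, so Monday + 3 = Thursday.
116 mod 7 = 4, so 116 days after a Thursday is Thursday + 4 = Monday.

Monday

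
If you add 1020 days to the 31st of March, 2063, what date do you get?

January 14, 2066

+366 (one year; includes Feb 29, 2064) → Mar 31, 2064 (654 left).
+365 (one year) → Mar 31, 2065 (289 left).
Mar has 31 days: +1 → Apr 1, 2065 (288 left).
Apr has 30 days: +30 → May 1, 2065 (258 left).
May has 31 days: +31 → Jun 1, 2065 (227 left).
Jun has 30 days: +30 → Jul 1, 2065 (197 left).
Jul has 31 days: +31 → Aug 1, 2065 (166 left).
Aug has 31 days: +31 → Sep 1, 2065 (135 left).
Sep has 30 days: +30 → Oct 1, 2065 (105 left).
Oct has 31 days: +31 → Nov 1, 2065 (74 left).
Nov has 30 days: +30 → Dec 1, 2065 (44 left).
Dec has 31 days: +31 → Jan 1, 2066 (13 left).
+13 → Jan 14, 2066.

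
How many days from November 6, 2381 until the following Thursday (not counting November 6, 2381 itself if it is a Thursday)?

6

Nov 6, 2381 is a Friday.
From Friday to the next Thursday is 6 days.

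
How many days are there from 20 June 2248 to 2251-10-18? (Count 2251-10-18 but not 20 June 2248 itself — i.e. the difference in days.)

Jun 20, 2248 → Jun 20, 2249: 365 days.
Jun 20, 2249 → Jun 20, 2250: 365 days.
Jun 20, 2250 → Jun 20, 2251: 365 days.
Jun 20, 2251 → Jul 20, 2251: 30 days (June has 30).
Jul 20, 2251 → Aug 20, 2251: 31 days (July has 31).
Aug 20, 2251 → Sep 20, 2251: 31 days (August has 31).
Sep 20, 2251 → Oct 18, 2251: 28 days.
Total: 1215 days.

1215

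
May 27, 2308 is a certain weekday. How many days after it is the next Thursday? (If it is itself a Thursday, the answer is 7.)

1

May 27, 2308 is a Wednesday.
From Wednesday to the next Thursday is 1 day.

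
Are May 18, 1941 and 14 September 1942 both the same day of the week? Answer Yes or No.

No

From May 18, 1941 to Sep 14, 1942 is 484 days.
484 mod 7 = 1, so they are different weekdays.
(May 18, 1941 is a Sunday; Sep 14, 1942 is a Monday.)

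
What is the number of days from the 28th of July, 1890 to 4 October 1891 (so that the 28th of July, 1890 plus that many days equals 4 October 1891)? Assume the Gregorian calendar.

Jul 28, 1890 → Jul 28, 1891: 365 days.
Jul 28, 1891 → Aug 28, 1891: 31 days (July has 31).
Aug 28, 1891 → Sep 28, 1891: 31 days (August has 31).
Sep 28, 1891 → Oct 4, 1891: 6 days.
Total: 433 days.

433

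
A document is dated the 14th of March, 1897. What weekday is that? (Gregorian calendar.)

January 1, 1897 is a Friday.
Jan 1, 1897 → Feb 1, 1897: 31 days (January has 31).
Feb 1, 1897 → Mar 1, 1897: 28 days (February has 28).
Mar 1, 1897 → Mar 14, 1897: 13 days.
Total: 72 days.
72 mod 7 = 2, so Friday + 2 = Sunday.

Sunday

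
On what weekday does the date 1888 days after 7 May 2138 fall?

May 7, 2138 is a Wednesday.
1888 mod 7 = 5, so 1888 days after a Wednesday is Wednesday + 5 = Monday.

Monday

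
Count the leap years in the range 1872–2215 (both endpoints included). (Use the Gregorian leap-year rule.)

83

Multiples of 4 in [1872,2215]: 86.
Of those, multiples of 100: 4 (not leap unless ÷400).
Multiples of 400: 1.
Leap years = 86 − 4 + 1 = 83.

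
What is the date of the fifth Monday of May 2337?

May 1, 2337 is a Saturday.
The first Monday is therefore May 3 (2 days later).
The fifth Monday is 3 + 4×7 = May 31.

May 31, 2337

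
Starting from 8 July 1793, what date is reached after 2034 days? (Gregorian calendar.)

+365 (one year) → Jul 8, 1794 (1669 left).
+365 (one year) → Jul 8, 1795 (1304 left).
+366 (one year; includes Feb 29, 1796) → Jul 8, 1796 (938 left).
+365 (one year) → Jul 8, 1797 (573 left).
+365 (one year) → Jul 8, 1798 (208 left).
Jul has 31 days: +24 → Aug 1, 1798 (184 left).
Aug has 31 days: +31 → Sep 1, 1798 (153 left).
Sep has 30 days: +30 → Oct 1, 1798 (123 left).
Oct has 31 days: +31 → Nov 1, 1798 (92 left).
Nov has 30 days: +30 → Dec 1, 1798 (62 left).
Dec has 31 days: +31 → Jan 1, 1799 (31 left).
Jan has 31 days: +31 → Feb 1, 1799 (0 left).

February 1, 1799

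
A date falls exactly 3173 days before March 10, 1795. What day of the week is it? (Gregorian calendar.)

Sunday

First find the weekday of Mar 10, 1795. Doomsday rule: the anchor day for the 1700s is Sunday. For year 95: 95÷12 = 7 r 11, and 11÷4 = 2, so 7+11+2 = 20.
Sunday + 20 ≡ Saturday — that's 1795's doomsday.
In March the doomsday date is Mar 14.
Mar 10 is 4 days before Mar 14; 4 mod 7 = 4, so Saturday − 4 = Tuesday.
3173 mod 7 = 2, so 3173 days before a Tuesday is Tuesday − 2 = Sunday.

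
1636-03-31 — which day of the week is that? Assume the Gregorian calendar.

Monday

Doomsday rule: the anchor day for the 1600s is Tuesday. For year 36: 36÷12 = 3 r 0, and 0÷4 = 0, so 3+0+0 = 3.
Tuesday + 3 ≡ Friday — that's 1636's doomsday.
In March the doomsday date is Mar 14.
Mar 31 is 17 days after Mar 14; 17 mod 7 = 3, so Friday + 3 = Monday.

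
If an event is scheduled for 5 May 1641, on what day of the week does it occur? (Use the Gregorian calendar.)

Sunday

Doomsday rule: the anchor day for the 1600s is Tuesday. For year 41: 41÷12 = 3 r 5, and 5÷4 = 1, so 3+5+1 = 9.
Tuesday + 9 ≡ Thursday — that's 1641's doomsday.
In May the doomsday date is May 9.
May 5 is 4 days before May 9; 4 mod 7 = 4, so Thursday − 4 = Sunday.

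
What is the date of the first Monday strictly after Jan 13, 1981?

January 19, 1981

Jan 13, 1981 is a Tuesday.
From Tuesday to the next Monday is 6 days.
Jan 13, 1981 + 6 = Jan 19, 1981.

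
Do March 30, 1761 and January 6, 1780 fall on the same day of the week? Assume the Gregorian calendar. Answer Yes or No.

From Mar 30, 1761 to Jan 6, 1780 is 6856 days.
6856 mod 7 = 3, so they are different weekdays.
(Mar 30, 1761 is a Monday; Jan 6, 1780 is a Thursday.)

No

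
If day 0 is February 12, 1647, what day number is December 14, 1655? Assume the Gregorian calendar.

3227

Feb 12, 1647 → Feb 12, 1648: 365 days.
Feb 12, 1648 → Feb 12, 1649: 366 days (Feb 29, 1648 is in that span).
Feb 12, 1649 → Feb 12, 1650: 365 days.
Feb 12, 1650 → Feb 12, 1651: 365 days.
Feb 12, 1651 → Feb 12, 1652: 365 days.
Feb 12, 1652 → Feb 12, 1653: 366 days (Feb 29, 1652 is in that span).
Feb 12, 1653 → Feb 12, 1654: 365 days.
Feb 12, 1654 → Feb 12, 1655: 365 days.
Feb 12, 1655 → Mar 12, 1655: 28 days (February has 28).
Mar 12, 1655 → Apr 12, 1655: 31 days (March has 31).
Apr 12, 1655 → May 12, 1655: 30 days (April has 30).
May 12, 1655 → Jun 12, 1655: 31 days (May has 31).
Jun 12, 1655 → Jul 12, 1655: 30 days (June has 30).
Jul 12, 1655 → Aug 12, 1655: 31 days (July has 31).
Aug 12, 1655 → Sep 12, 1655: 31 days (August has 31).
Sep 12, 1655 → Oct 12, 1655: 30 days (September has 30).
Oct 12, 1655 → Nov 12, 1655: 31 days (October has 31).
Nov 12, 1655 → Dec 12, 1655: 30 days (November has 30).
Dec 12, 1655 → Dec 14, 1655: 2 days.
Total: 3227 days.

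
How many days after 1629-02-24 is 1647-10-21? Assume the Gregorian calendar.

6813

Feb 24, 1629 → Feb 24, 1630: 365 days.
Feb 24, 1630 → Feb 24, 1631: 365 days.
Feb 24, 1631 → Feb 24, 1632: 365 days.
Feb 24, 1632 → Feb 24, 1633: 366 days (Feb 29, 1632 is in that span).
Feb 24, 1633 → Feb 24, 1634: 365 days.
Feb 24, 1634 → Feb 24, 1635: 365 days.
Feb 24, 1635 → Feb 24, 1636: 365 days.
Feb 24, 1636 → Feb 24, 1637: 366 days (Feb 29, 1636 is in that span).
Feb 24, 1637 → Feb 24, 1638: 365 days.
Feb 24, 1638 → Feb 24, 1639: 365 days.
Feb 24, 1639 → Feb 24, 1640: 365 days.
Feb 24, 1640 → Feb 24, 1641: 366 days (Feb 29, 1640 is in that span).
Feb 24, 1641 → Feb 24, 1642: 365 days.
Feb 24, 1642 → Feb 24, 1643: 365 days.
Feb 24, 1643 → Feb 24, 1644: 365 days.
Feb 24, 1644 → Feb 24, 1645: 366 days (Feb 29, 1644 is in that span).
Feb 24, 1645 → Feb 24, 1646: 365 days.
Feb 24, 1646 → Feb 24, 1647: 365 days.
Feb 24, 1647 → Mar 24, 1647: 28 days (February has 28).
Mar 24, 1647 → Apr 24, 1647: 31 days (March has 31).
Apr 24, 1647 → May 24, 1647: 30 days (April has 30).
May 24, 1647 → Jun 24, 1647: 31 days (May has 31).
Jun 24, 1647 → Jul 24, 1647: 30 days (June has 30).
Jul 24, 1647 → Aug 24, 1647: 31 days (July has 31).
Aug 24, 1647 → Sep 24, 1647: 31 days (August has 31).
Sep 24, 1647 → Oct 21, 1647: 27 days.
Total: 6813 days.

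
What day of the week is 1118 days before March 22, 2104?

Monday

First find the weekday of Mar 22, 2104. Doomsday rule: the anchor day for the 2100s is Sunday. For year 04: 4÷12 = 0 r 4, and 4÷4 = 1, so 0+4+1 = 5.
Sunday + 5 ≡ Friday — that's 2104's doomsday.
In March the doomsday date is Mar 14.
Mar 22 is 8 days after Mar 14; 8 mod 7 = 1, so Friday + 1 = Saturday.
1118 mod 7 = 5, so 1118 days before a Saturday is Saturday − 5 = Monday.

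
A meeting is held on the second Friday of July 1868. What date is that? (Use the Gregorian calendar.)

July 1, 1868 is a Wednesday.
The first Friday is therefore July 3 (2 days later).
The second Friday is 3 + 1×7 = July 10.

July 10, 1868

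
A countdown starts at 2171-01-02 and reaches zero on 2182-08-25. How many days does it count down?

Jan 2, 2171 → Jan 2, 2172: 365 days.
Jan 2, 2172 → Jan 2, 2173: 366 days (Feb 29, 2172 is in that span).
Jan 2, 2173 → Jan 2, 2174: 365 days.
Jan 2, 2174 → Jan 2, 2175: 365 days.
Jan 2, 2175 → Jan 2, 2176: 365 days.
Jan 2, 2176 → Jan 2, 2177: 366 days (Feb 29, 2176 is in that span).
Jan 2, 2177 → Jan 2, 2178: 365 days.
Jan 2, 2178 → Jan 2, 2179: 365 days.
Jan 2, 2179 → Jan 2, 2180: 365 days.
Jan 2, 2180 → Jan 2, 2181: 366 days (Feb 29, 2180 is in that span).
Jan 2, 2181 → Jan 2, 2182: 365 days.
Jan 2, 2182 → Feb 2, 2182: 31 days (January has 31).
Feb 2, 2182 → Mar 2, 2182: 28 days (February has 28).
Mar 2, 2182 → Apr 2, 2182: 31 days (March has 31).
Apr 2, 2182 → May 2, 2182: 30 days (April has 30).
May 2, 2182 → Jun 2, 2182: 31 days (May has 31).
Jun 2, 2182 → Jul 2, 2182: 30 days (June has 30).
Jul 2, 2182 → Aug 2, 2182: 31 days (July has 31).
Aug 2, 2182 → Aug 25, 2182: 23 days.
Total: 4253 days.

4253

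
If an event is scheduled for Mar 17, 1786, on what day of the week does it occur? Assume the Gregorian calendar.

Doomsday rule: the anchor day for the 1700s is Sunday. For year 86: 86÷12 = 7 r 2, and 2÷4 = 0, so 7+2+0 = 9.
Sunday + 9 ≡ Tuesday — that's 1786's doomsday.
In March the doomsday date is Mar 14.
Mar 17 is 3 days after Mar 14; 3 mod 7 = 3, so Tuesday + 3 = Friday.

Friday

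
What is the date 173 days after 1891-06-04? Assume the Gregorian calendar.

Jun has 30 days: +27 → Jul 1, 1891 (146 left).
Jul has 31 days: +31 → Aug 1, 1891 (115 left).
Aug has 31 days: +31 → Sep 1, 1891 (84 left).
Sep has 30 days: +30 → Oct 1, 1891 (54 left).
Oct has 31 days: +31 → Nov 1, 1891 (23 left).
+23 → Nov 24, 1891.

November 24, 1891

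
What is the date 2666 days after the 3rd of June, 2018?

+365 (one year) → Jun 3, 2019 (2301 left).
+366 (one year; includes Feb 29, 2020) → Jun 3, 2020 (1935 left).
+365 (one year) → Jun 3, 2021 (1570 left).
+365 (one year) → Jun 3, 2022 (1205 left).
+365 (one year) → Jun 3, 2023 (840 left).
+366 (one year; includes Feb 29, 2024) → Jun 3, 2024 (474 left).
+365 (one year) → Jun 3, 2025 (109 left).
Jun has 30 days: +28 → Jul 1, 2025 (81 left).
Jul has 31 days: +31 → Aug 1, 2025 (50 left).
Aug has 31 days: +31 → Sep 1, 2025 (19 left).
+19 → Sep 20, 2025.

September 20, 2025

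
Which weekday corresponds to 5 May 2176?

Sunday

January 1, 2176 is a Monday.
Jan 1, 2176 → Feb 1, 2176: 31 days (January has 31).
Feb 1, 2176 → Mar 1, 2176: 29 days (February has 29).
Mar 1, 2176 → Apr 1, 2176: 31 days (March has 31).
Apr 1, 2176 → May 1, 2176: 30 days (April has 30).
May 1, 2176 → May 5, 2176: 4 days.
Total: 125 days.
125 mod 7 = 6, so Monday + 6 = Sunday.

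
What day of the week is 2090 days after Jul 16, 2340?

Jul 16, 2340 is a Tuesday.
2090 mod 7 = 4, so 2090 days after a Tuesday is Tuesday + 4 = Saturday.

Saturday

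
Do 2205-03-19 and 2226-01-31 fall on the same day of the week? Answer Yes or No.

From Mar 19, 2205 to Jan 31, 2226 is 7623 days.
7623 mod 7 = 0, so they are the same weekday.
(Mar 19, 2205 is a Tuesday; Jan 31, 2226 is a Tuesday.)

Yes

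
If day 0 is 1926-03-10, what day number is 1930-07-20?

1593

Mar 10, 1926 → Mar 10, 1927: 365 days.
Mar 10, 1927 → Mar 10, 1928: 366 days (Feb 29, 1928 is in that span).
Mar 10, 1928 → Mar 10, 1929: 365 days.
Mar 10, 1929 → Mar 10, 1930: 365 days.
Mar 10, 1930 → Apr 10, 1930: 31 days (March has 31).
Apr 10, 1930 → May 10, 1930: 30 days (April has 30).
May 10, 1930 → Jun 10, 1930: 31 days (May has 31).
Jun 10, 1930 → Jul 10, 1930: 30 days (June has 30).
Jul 10, 1930 → Jul 20, 1930: 10 days.
Total: 1593 days.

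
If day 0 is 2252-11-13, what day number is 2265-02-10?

4472

Nov 13, 2252 → Nov 13, 2253: 365 days.
Nov 13, 2253 → Nov 13, 2254: 365 days.
Nov 13, 2254 → Nov 13, 2255: 365 days.
Nov 13, 2255 → Nov 13, 2256: 366 days (Feb 29, 2256 is in that span).
Nov 13, 2256 → Nov 13, 2257: 365 days.
Nov 13, 2257 → Nov 13, 2258: 365 days.
Nov 13, 2258 → Nov 13, 2259: 365 days.
Nov 13, 2259 → Nov 13, 2260: 366 days (Feb 29, 2260 is in that span).
Nov 13, 2260 → Nov 13, 2261: 365 days.
Nov 13, 2261 → Nov 13, 2262: 365 days.
Nov 13, 2262 → Nov 13, 2263: 365 days.
Nov 13, 2263 → Nov 13, 2264: 366 days (Feb 29, 2264 is in that span).
Nov 13, 2264 → Dec 13, 2264: 30 days (November has 30).
Dec 13, 2264 → Jan 13, 2265: 31 days (December has 31).
Jan 13, 2265 → Feb 10, 2265: 28 days.
Total: 4472 days.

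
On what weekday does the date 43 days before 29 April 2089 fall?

Thursday

Apr 29, 2089 is a Friday.
43 mod 7 = 1, so 43 days before a Friday is Friday − 1 = Thursday.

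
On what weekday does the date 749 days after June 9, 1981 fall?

Jun 9, 1981 is a Tuesday.
749 mod 7 = 0, so 749 days after a Tuesday is Tuesday + 0 = Tuesday.

Tuesday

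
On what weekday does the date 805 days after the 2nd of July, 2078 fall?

Saturday

First find the weekday of Jul 2, 2078. Doomsday rule: the anchor day for the 2000s is Tuesday. For year 78: 78÷12 = 6 r 6, and 6÷4 = 1, so 6+6+1 = 13.
Tuesday + 13 ≡ Monday — that's 2078's doomsday.
In July the doomsday date is Jul 11.
Jul 2 is 9 days before Jul 11; 9 mod 7 = 2, so Monday − 2 = Saturday.
805 mod 7 = 0, so 805 days after a Saturday is Saturday + 0 = Saturday.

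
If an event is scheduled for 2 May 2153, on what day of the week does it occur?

Doomsday rule: the anchor day for the 2100s is Sunday. For year 53: 53÷12 = 4 r 5, and 5÷4 = 1, so 4+5+1 = 10.
Sunday + 10 ≡ Wednesday — that's 2153's doomsday.
In May the doomsday date is May 9.
May 2 is 7 days before May 9; 7 mod 7 = 0, so Wednesday − 0 = Wednesday.

Wednesday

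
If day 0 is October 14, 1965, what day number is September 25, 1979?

Oct 14, 1965 → Oct 14, 1966: 365 days.
Oct 14, 1966 → Oct 14, 1967: 365 days.
Oct 14, 1967 → Oct 14, 1968: 366 days (Feb 29, 1968 is in that span).
Oct 14, 1968 → Oct 14, 1969: 365 days.
Oct 14, 1969 → Oct 14, 1970: 365 days.
Oct 14, 1970 → Oct 14, 1971: 365 days.
Oct 14, 1971 → Oct 14, 1972: 366 days (Feb 29, 1972 is in that span).
Oct 14, 1972 → Oct 14, 1973: 365 days.
Oct 14, 1973 → Oct 14, 1974: 365 days.
Oct 14, 1974 → Oct 14, 1975: 365 days.
Oct 14, 1975 → Oct 14, 1976: 366 days (Feb 29, 1976 is in that span).
Oct 14, 1976 → Oct 14, 1977: 365 days.
Oct 14, 1977 → Oct 14, 1978: 365 days.
Oct 14, 1978 → Nov 14, 1978: 31 days (October has 31).
Nov 14, 1978 → Dec 14, 1978: 30 days (November has 30).
Dec 14, 1978 → Jan 14, 1979: 31 days (December has 31).
Jan 14, 1979 → Feb 14, 1979: 31 days (January has 31).
Feb 14, 1979 → Mar 14, 1979: 28 days (February has 28).
Mar 14, 1979 → Apr 14, 1979: 31 days (March has 31).
Apr 14, 1979 → May 14, 1979: 30 days (April has 30).
May 14, 1979 → Jun 14, 1979: 31 days (May has 31).
Jun 14, 1979 → Jul 14, 1979: 30 days (June has 30).
Jul 14, 1979 → Aug 14, 1979: 31 days (July has 31).
Aug 14, 1979 → Sep 14, 1979: 31 days (August has 31).
Sep 14, 1979 → Sep 25, 1979: 11 days.
Total: 5094 days.

5094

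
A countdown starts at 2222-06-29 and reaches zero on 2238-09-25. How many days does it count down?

5932

Jun 29, 2222 → Jun 29, 2223: 365 days.
Jun 29, 2223 → Jun 29, 2224: 366 days (Feb 29, 2224 is in that span).
Jun 29, 2224 → Jun 29, 2225: 365 days.
Jun 29, 2225 → Jun 29, 2226: 365 days.
Jun 29, 2226 → Jun 29, 2227: 365 days.
Jun 29, 2227 → Jun 29, 2228: 366 days (Feb 29, 2228 is in that span).
Jun 29, 2228 → Jun 29, 2229: 365 days.
Jun 29, 2229 → Jun 29, 2230: 365 days.
Jun 29, 2230 → Jun 29, 2231: 365 days.
Jun 29, 2231 → Jun 29, 2232: 366 days (Feb 29, 2232 is in that span).
Jun 29, 2232 → Jun 29, 2233: 365 days.
Jun 29, 2233 → Jun 29, 2234: 365 days.
Jun 29, 2234 → Jun 29, 2235: 365 days.
Jun 29, 2235 → Jun 29, 2236: 366 days (Feb 29, 2236 is in that span).
Jun 29, 2236 → Jun 29, 2237: 365 days.
Jun 29, 2237 → Jun 29, 2238: 365 days.
Jun 29, 2238 → Jul 29, 2238: 30 days (June has 30).
Jul 29, 2238 → Aug 29, 2238: 31 days (July has 31).
Aug 29, 2238 → Sep 25, 2238: 27 days.
Total: 5932 days.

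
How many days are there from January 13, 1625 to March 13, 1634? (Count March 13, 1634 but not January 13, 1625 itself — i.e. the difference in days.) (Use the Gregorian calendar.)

Jan 13, 1625 → Jan 13, 1626: 365 days.
Jan 13, 1626 → Jan 13, 1627: 365 days.
Jan 13, 1627 → Jan 13, 1628: 365 days.
Jan 13, 1628 → Jan 13, 1629: 366 days (Feb 29, 1628 is in that span).
Jan 13, 1629 → Jan 13, 1630: 365 days.
Jan 13, 1630 → Jan 13, 1631: 365 days.
Jan 13, 1631 → Jan 13, 1632: 365 days.
Jan 13, 1632 → Jan 13, 1633: 366 days (Feb 29, 1632 is in that span).
Jan 13, 1633 → Jan 13, 1634: 365 days.
Jan 13, 1634 → Feb 13, 1634: 31 days (January has 31).
Feb 13, 1634 → Mar 13, 1634: 28 days.
Total: 3346 days.

3346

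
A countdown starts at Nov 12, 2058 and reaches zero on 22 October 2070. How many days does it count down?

Nov 12, 2058 → Nov 12, 2059: 365 days.
Nov 12, 2059 → Nov 12, 2060: 366 days (Feb 29, 2060 is in that span).
Nov 12, 2060 → Nov 12, 2061: 365 days.
Nov 12, 2061 → Nov 12, 2062: 365 days.
Nov 12, 2062 → Nov 12, 2063: 365 days.
Nov 12, 2063 → Nov 12, 2064: 366 days (Feb 29, 2064 is in that span).
Nov 12, 2064 → Nov 12, 2065: 365 days.
Nov 12, 2065 → Nov 12, 2066: 365 days.
Nov 12, 2066 → Nov 12, 2067: 365 days.
Nov 12, 2067 → Nov 12, 2068: 366 days (Feb 29, 2068 is in that span).
Nov 12, 2068 → Nov 12, 2069: 365 days.
Nov 12, 2069 → Dec 12, 2069: 30 days (November has 30).
Dec 12, 2069 → Jan 12, 2070: 31 days (December has 31).
Jan 12, 2070 → Feb 12, 2070: 31 days (January has 31).
Feb 12, 2070 → Mar 12, 2070: 28 days (February has 28).
Mar 12, 2070 → Apr 12, 2070: 31 days (March has 31).
Apr 12, 2070 → May 12, 2070: 30 days (April has 30).
May 12, 2070 → Jun 12, 2070: 31 days (May has 31).
Jun 12, 2070 → Jul 12, 2070: 30 days (June has 30).
Jul 12, 2070 → Aug 12, 2070: 31 days (July has 31).
Aug 12, 2070 → Sep 12, 2070: 31 days (August has 31).
Sep 12, 2070 → Oct 12, 2070: 30 days (September has 30).
Oct 12, 2070 → Oct 22, 2070: 10 days.
Total: 4362 days.

4362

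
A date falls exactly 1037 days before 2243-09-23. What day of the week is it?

Friday

Sep 23, 2243 is a Saturday.
1037 mod 7 = 1, so 1037 days before a Saturday is Saturday − 1 = Friday.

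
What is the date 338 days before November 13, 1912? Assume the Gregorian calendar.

December 11, 1911

−13 → Oct 31, 1912 (end of Oct, 31 days; 325 left).
−31 → Sep 30, 1912 (end of Sep, 30 days; 294 left).
−30 → Aug 31, 1912 (end of Aug, 31 days; 264 left).
−31 → Jul 31, 1912 (end of Jul, 31 days; 233 left).
−31 → Jun 30, 1912 (end of Jun, 30 days; 202 left).
−30 → May 31, 1912 (end of May, 31 days; 172 left).
−31 → Apr 30, 1912 (end of Apr, 30 days; 141 left).
−30 → Mar 31, 1912 (end of Mar, 31 days; 111 left).
−31 → Feb 29, 1912 (end of Feb, 29 days; 80 left).
−29 → Jan 31, 1912 (end of Jan, 31 days; 51 left).
−31 → Dec 31, 1911 (end of Dec, 31 days; 20 left).
−20 → Dec 11, 1911.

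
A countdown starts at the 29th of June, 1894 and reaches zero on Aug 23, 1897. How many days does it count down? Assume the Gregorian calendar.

1151

Jun 29, 1894 → Jun 29, 1895: 365 days.
Jun 29, 1895 → Jun 29, 1896: 366 days (Feb 29, 1896 is in that span).
Jun 29, 1896 → Jun 29, 1897: 365 days.
Jun 29, 1897 → Jul 29, 1897: 30 days (June has 30).
Jul 29, 1897 → Aug 23, 1897: 25 days.
Total: 1151 days.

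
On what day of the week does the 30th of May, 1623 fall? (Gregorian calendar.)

Doomsday rule: the anchor day for the 1600s is Tuesday. For year 23: 23÷12 = 1 r 11, and 11÷4 = 2, so 1+11+2 = 14.
Tuesday + 14 ≡ Tuesday — that's 1623's doomsday.
In May the doomsday date is May 9.
May 30 is 21 days after May 9; 21 mod 7 = 0, so Tuesday + 0 = Tuesday.

Tuesday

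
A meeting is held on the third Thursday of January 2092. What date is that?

January 1, 2092 is a Tuesday.
The first Thursday is therefore January 3 (2 days later).
The third Thursday is 3 + 2×7 = January 17.

January 17, 2092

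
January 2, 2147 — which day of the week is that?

Monday

Doomsday rule: the anchor day for the 2100s is Sunday. For year 47: 47÷12 = 3 r 11, and 11÷4 = 2, so 3+11+2 = 16.
Sunday + 16 ≡ Tuesday — that's 2147's doomsday.
In January the doomsday date is Jan 3 (2147 is not a leap year).
Jan 2 is 1 day before Jan 3; 1 mod 7 = 1, so Tuesday − 1 = Monday.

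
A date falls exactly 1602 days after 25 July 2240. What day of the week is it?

Friday

Jul 25, 2240 is a Saturday.
1602 mod 7 = 6, so 1602 days after a Saturday is Saturday + 6 = Friday.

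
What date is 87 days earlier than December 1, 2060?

September 5, 2060

−1 → Nov 30, 2060 (end of Nov, 30 days; 86 left).
−30 → Oct 31, 2060 (end of Oct, 31 days; 56 left).
−31 → Sep 30, 2060 (end of Sep, 30 days; 25 left).
−25 → Sep 5, 2060.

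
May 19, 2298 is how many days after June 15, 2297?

338

Jun 15, 2297 → Jul 15, 2297: 30 days (June has 30).
Jul 15, 2297 → Aug 15, 2297: 31 days (July has 31).
Aug 15, 2297 → Sep 15, 2297: 31 days (August has 31).
Sep 15, 2297 → Oct 15, 2297: 30 days (September has 30).
Oct 15, 2297 → Nov 15, 2297: 31 days (October has 31).
Nov 15, 2297 → Dec 15, 2297: 30 days (November has 30).
Dec 15, 2297 → Jan 15, 2298: 31 days (December has 31).
Jan 15, 2298 → Feb 15, 2298: 31 days (January has 31).
Feb 15, 2298 → Mar 15, 2298: 28 days (February has 28).
Mar 15, 2298 → Apr 15, 2298: 31 days (March has 31).
Apr 15, 2298 → May 15, 2298: 30 days (April has 30).
May 15, 2298 → May 19, 2298: 4 days.
Total: 338 days.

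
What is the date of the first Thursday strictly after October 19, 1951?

Oct 19, 1951 is a Friday.
From Friday to the next Thursday is 6 days.
Oct 19, 1951 + 6 = Oct 25, 1951.

October 25, 1951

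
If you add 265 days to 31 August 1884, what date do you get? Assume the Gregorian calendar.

May 23, 1885

Aug has 31 days: +1 → Sep 1, 1884 (264 left).
Sep has 30 days: +30 → Oct 1, 1884 (234 left).
Oct has 31 days: +31 → Nov 1, 1884 (203 left).
Nov has 30 days: +30 → Dec 1, 1884 (173 left).
Dec has 31 days: +31 → Jan 1, 1885 (142 left).
Jan has 31 days: +31 → Feb 1, 1885 (111 left).
Feb has 28 days: +28 → Mar 1, 1885 (83 left).
Mar has 31 days: +31 → Apr 1, 1885 (52 left).
Apr has 30 days: +30 → May 1, 1885 (22 left).
+22 → May 23, 1885.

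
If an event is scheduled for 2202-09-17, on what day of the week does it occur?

Doomsday rule: the anchor day for the 2200s is Friday. For year 02: 2÷12 = 0 r 2, and 2÷4 = 0, so 0+2+0 = 2.
Friday + 2 ≡ Sunday — that's 2202's doomsday.
In September the doomsday date is Sep 5.
Sep 17 is 12 days after Sep 5; 12 mod 7 = 5, so Sunday + 5 = Friday.

Friday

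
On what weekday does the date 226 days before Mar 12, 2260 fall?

Saturday

Mar 12, 2260 is a Monday.
226 mod 7 = 2, so 226 days before a Monday is Monday − 2 = Saturday.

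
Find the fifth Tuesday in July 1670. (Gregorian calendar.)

July 1, 1670 is a Tuesday.
The first Tuesday is therefore July 1 (same day).
The fifth Tuesday is 1 + 4×7 = July 29.

July 29, 1670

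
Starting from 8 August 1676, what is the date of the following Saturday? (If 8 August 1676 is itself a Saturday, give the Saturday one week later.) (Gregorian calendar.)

Aug 8, 1676 is a Saturday.
From Saturday to the next Saturday is 7 days.
Aug 8, 1676 + 7 = Aug 15, 1676.

August 15, 1676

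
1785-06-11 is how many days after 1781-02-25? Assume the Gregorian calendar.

1567

Feb 25, 1781 → Feb 25, 1782: 365 days.
Feb 25, 1782 → Feb 25, 1783: 365 days.
Feb 25, 1783 → Feb 25, 1784: 365 days.
Feb 25, 1784 → Feb 25, 1785: 366 days (Feb 29, 1784 is in that span).
Feb 25, 1785 → Mar 25, 1785: 28 days (February has 28).
Mar 25, 1785 → Apr 25, 1785: 31 days (March has 31).
Apr 25, 1785 → May 25, 1785: 30 days (April has 30).
May 25, 1785 → Jun 11, 1785: 17 days.
Total: 1567 days.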